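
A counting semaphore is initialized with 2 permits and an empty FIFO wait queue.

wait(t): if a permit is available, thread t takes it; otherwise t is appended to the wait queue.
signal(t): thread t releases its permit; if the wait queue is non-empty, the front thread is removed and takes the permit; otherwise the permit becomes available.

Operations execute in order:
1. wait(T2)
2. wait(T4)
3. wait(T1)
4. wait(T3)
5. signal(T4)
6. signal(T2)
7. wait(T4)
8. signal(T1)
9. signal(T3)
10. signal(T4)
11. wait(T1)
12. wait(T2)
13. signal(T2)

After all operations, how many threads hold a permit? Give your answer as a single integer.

Answer: 1

Derivation:
Step 1: wait(T2) -> count=1 queue=[] holders={T2}
Step 2: wait(T4) -> count=0 queue=[] holders={T2,T4}
Step 3: wait(T1) -> count=0 queue=[T1] holders={T2,T4}
Step 4: wait(T3) -> count=0 queue=[T1,T3] holders={T2,T4}
Step 5: signal(T4) -> count=0 queue=[T3] holders={T1,T2}
Step 6: signal(T2) -> count=0 queue=[] holders={T1,T3}
Step 7: wait(T4) -> count=0 queue=[T4] holders={T1,T3}
Step 8: signal(T1) -> count=0 queue=[] holders={T3,T4}
Step 9: signal(T3) -> count=1 queue=[] holders={T4}
Step 10: signal(T4) -> count=2 queue=[] holders={none}
Step 11: wait(T1) -> count=1 queue=[] holders={T1}
Step 12: wait(T2) -> count=0 queue=[] holders={T1,T2}
Step 13: signal(T2) -> count=1 queue=[] holders={T1}
Final holders: {T1} -> 1 thread(s)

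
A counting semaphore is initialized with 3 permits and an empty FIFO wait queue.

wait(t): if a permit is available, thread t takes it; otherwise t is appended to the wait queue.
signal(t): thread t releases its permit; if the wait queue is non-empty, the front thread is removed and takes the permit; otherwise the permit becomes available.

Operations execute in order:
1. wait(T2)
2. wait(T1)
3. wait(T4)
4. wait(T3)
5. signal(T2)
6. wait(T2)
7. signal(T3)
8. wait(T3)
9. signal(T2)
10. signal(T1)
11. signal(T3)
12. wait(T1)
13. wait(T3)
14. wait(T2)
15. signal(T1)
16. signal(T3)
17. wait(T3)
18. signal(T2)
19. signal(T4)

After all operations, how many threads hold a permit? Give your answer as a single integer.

Answer: 1

Derivation:
Step 1: wait(T2) -> count=2 queue=[] holders={T2}
Step 2: wait(T1) -> count=1 queue=[] holders={T1,T2}
Step 3: wait(T4) -> count=0 queue=[] holders={T1,T2,T4}
Step 4: wait(T3) -> count=0 queue=[T3] holders={T1,T2,T4}
Step 5: signal(T2) -> count=0 queue=[] holders={T1,T3,T4}
Step 6: wait(T2) -> count=0 queue=[T2] holders={T1,T3,T4}
Step 7: signal(T3) -> count=0 queue=[] holders={T1,T2,T4}
Step 8: wait(T3) -> count=0 queue=[T3] holders={T1,T2,T4}
Step 9: signal(T2) -> count=0 queue=[] holders={T1,T3,T4}
Step 10: signal(T1) -> count=1 queue=[] holders={T3,T4}
Step 11: signal(T3) -> count=2 queue=[] holders={T4}
Step 12: wait(T1) -> count=1 queue=[] holders={T1,T4}
Step 13: wait(T3) -> count=0 queue=[] holders={T1,T3,T4}
Step 14: wait(T2) -> count=0 queue=[T2] holders={T1,T3,T4}
Step 15: signal(T1) -> count=0 queue=[] holders={T2,T3,T4}
Step 16: signal(T3) -> count=1 queue=[] holders={T2,T4}
Step 17: wait(T3) -> count=0 queue=[] holders={T2,T3,T4}
Step 18: signal(T2) -> count=1 queue=[] holders={T3,T4}
Step 19: signal(T4) -> count=2 queue=[] holders={T3}
Final holders: {T3} -> 1 thread(s)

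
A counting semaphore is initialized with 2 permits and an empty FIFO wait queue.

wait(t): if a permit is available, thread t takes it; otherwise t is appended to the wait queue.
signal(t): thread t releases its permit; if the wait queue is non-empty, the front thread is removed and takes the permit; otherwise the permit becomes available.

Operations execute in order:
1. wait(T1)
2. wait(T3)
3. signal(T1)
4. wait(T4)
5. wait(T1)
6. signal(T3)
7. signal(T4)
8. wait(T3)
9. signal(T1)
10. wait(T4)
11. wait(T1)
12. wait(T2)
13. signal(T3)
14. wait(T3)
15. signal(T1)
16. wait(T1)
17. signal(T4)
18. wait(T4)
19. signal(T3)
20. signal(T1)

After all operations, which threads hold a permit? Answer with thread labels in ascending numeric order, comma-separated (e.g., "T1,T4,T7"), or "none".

Answer: T2,T4

Derivation:
Step 1: wait(T1) -> count=1 queue=[] holders={T1}
Step 2: wait(T3) -> count=0 queue=[] holders={T1,T3}
Step 3: signal(T1) -> count=1 queue=[] holders={T3}
Step 4: wait(T4) -> count=0 queue=[] holders={T3,T4}
Step 5: wait(T1) -> count=0 queue=[T1] holders={T3,T4}
Step 6: signal(T3) -> count=0 queue=[] holders={T1,T4}
Step 7: signal(T4) -> count=1 queue=[] holders={T1}
Step 8: wait(T3) -> count=0 queue=[] holders={T1,T3}
Step 9: signal(T1) -> count=1 queue=[] holders={T3}
Step 10: wait(T4) -> count=0 queue=[] holders={T3,T4}
Step 11: wait(T1) -> count=0 queue=[T1] holders={T3,T4}
Step 12: wait(T2) -> count=0 queue=[T1,T2] holders={T3,T4}
Step 13: signal(T3) -> count=0 queue=[T2] holders={T1,T4}
Step 14: wait(T3) -> count=0 queue=[T2,T3] holders={T1,T4}
Step 15: signal(T1) -> count=0 queue=[T3] holders={T2,T4}
Step 16: wait(T1) -> count=0 queue=[T3,T1] holders={T2,T4}
Step 17: signal(T4) -> count=0 queue=[T1] holders={T2,T3}
Step 18: wait(T4) -> count=0 queue=[T1,T4] holders={T2,T3}
Step 19: signal(T3) -> count=0 queue=[T4] holders={T1,T2}
Step 20: signal(T1) -> count=0 queue=[] holders={T2,T4}
Final holders: T2,T4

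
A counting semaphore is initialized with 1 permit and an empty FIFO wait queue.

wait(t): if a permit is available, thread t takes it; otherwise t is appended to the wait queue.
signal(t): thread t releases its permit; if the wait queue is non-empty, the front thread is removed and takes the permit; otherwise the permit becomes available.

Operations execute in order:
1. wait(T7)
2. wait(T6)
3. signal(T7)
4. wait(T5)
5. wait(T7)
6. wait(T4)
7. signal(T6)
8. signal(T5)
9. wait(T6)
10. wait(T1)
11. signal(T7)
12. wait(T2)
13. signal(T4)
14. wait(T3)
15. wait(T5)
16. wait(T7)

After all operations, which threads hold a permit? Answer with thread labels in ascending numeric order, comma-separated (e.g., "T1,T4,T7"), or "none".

Answer: T6

Derivation:
Step 1: wait(T7) -> count=0 queue=[] holders={T7}
Step 2: wait(T6) -> count=0 queue=[T6] holders={T7}
Step 3: signal(T7) -> count=0 queue=[] holders={T6}
Step 4: wait(T5) -> count=0 queue=[T5] holders={T6}
Step 5: wait(T7) -> count=0 queue=[T5,T7] holders={T6}
Step 6: wait(T4) -> count=0 queue=[T5,T7,T4] holders={T6}
Step 7: signal(T6) -> count=0 queue=[T7,T4] holders={T5}
Step 8: signal(T5) -> count=0 queue=[T4] holders={T7}
Step 9: wait(T6) -> count=0 queue=[T4,T6] holders={T7}
Step 10: wait(T1) -> count=0 queue=[T4,T6,T1] holders={T7}
Step 11: signal(T7) -> count=0 queue=[T6,T1] holders={T4}
Step 12: wait(T2) -> count=0 queue=[T6,T1,T2] holders={T4}
Step 13: signal(T4) -> count=0 queue=[T1,T2] holders={T6}
Step 14: wait(T3) -> count=0 queue=[T1,T2,T3] holders={T6}
Step 15: wait(T5) -> count=0 queue=[T1,T2,T3,T5] holders={T6}
Step 16: wait(T7) -> count=0 queue=[T1,T2,T3,T5,T7] holders={T6}
Final holders: T6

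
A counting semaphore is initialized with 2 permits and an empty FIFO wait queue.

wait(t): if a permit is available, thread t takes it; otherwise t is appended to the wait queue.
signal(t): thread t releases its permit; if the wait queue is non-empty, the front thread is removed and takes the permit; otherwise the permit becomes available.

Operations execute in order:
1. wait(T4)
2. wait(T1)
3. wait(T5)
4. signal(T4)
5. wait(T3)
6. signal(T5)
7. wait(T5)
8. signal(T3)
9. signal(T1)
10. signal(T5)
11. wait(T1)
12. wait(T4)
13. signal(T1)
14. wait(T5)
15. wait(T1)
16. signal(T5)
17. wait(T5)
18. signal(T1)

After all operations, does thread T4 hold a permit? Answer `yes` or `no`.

Answer: yes

Derivation:
Step 1: wait(T4) -> count=1 queue=[] holders={T4}
Step 2: wait(T1) -> count=0 queue=[] holders={T1,T4}
Step 3: wait(T5) -> count=0 queue=[T5] holders={T1,T4}
Step 4: signal(T4) -> count=0 queue=[] holders={T1,T5}
Step 5: wait(T3) -> count=0 queue=[T3] holders={T1,T5}
Step 6: signal(T5) -> count=0 queue=[] holders={T1,T3}
Step 7: wait(T5) -> count=0 queue=[T5] holders={T1,T3}
Step 8: signal(T3) -> count=0 queue=[] holders={T1,T5}
Step 9: signal(T1) -> count=1 queue=[] holders={T5}
Step 10: signal(T5) -> count=2 queue=[] holders={none}
Step 11: wait(T1) -> count=1 queue=[] holders={T1}
Step 12: wait(T4) -> count=0 queue=[] holders={T1,T4}
Step 13: signal(T1) -> count=1 queue=[] holders={T4}
Step 14: wait(T5) -> count=0 queue=[] holders={T4,T5}
Step 15: wait(T1) -> count=0 queue=[T1] holders={T4,T5}
Step 16: signal(T5) -> count=0 queue=[] holders={T1,T4}
Step 17: wait(T5) -> count=0 queue=[T5] holders={T1,T4}
Step 18: signal(T1) -> count=0 queue=[] holders={T4,T5}
Final holders: {T4,T5} -> T4 in holders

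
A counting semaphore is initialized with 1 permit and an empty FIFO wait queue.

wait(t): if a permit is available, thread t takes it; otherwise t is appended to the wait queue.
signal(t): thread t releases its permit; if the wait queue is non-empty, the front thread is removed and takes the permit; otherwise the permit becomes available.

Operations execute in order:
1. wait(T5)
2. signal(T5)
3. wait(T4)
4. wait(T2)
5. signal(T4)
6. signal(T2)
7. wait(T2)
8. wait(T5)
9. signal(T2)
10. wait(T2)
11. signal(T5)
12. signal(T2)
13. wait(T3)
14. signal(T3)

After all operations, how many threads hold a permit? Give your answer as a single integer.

Answer: 0

Derivation:
Step 1: wait(T5) -> count=0 queue=[] holders={T5}
Step 2: signal(T5) -> count=1 queue=[] holders={none}
Step 3: wait(T4) -> count=0 queue=[] holders={T4}
Step 4: wait(T2) -> count=0 queue=[T2] holders={T4}
Step 5: signal(T4) -> count=0 queue=[] holders={T2}
Step 6: signal(T2) -> count=1 queue=[] holders={none}
Step 7: wait(T2) -> count=0 queue=[] holders={T2}
Step 8: wait(T5) -> count=0 queue=[T5] holders={T2}
Step 9: signal(T2) -> count=0 queue=[] holders={T5}
Step 10: wait(T2) -> count=0 queue=[T2] holders={T5}
Step 11: signal(T5) -> count=0 queue=[] holders={T2}
Step 12: signal(T2) -> count=1 queue=[] holders={none}
Step 13: wait(T3) -> count=0 queue=[] holders={T3}
Step 14: signal(T3) -> count=1 queue=[] holders={none}
Final holders: {none} -> 0 thread(s)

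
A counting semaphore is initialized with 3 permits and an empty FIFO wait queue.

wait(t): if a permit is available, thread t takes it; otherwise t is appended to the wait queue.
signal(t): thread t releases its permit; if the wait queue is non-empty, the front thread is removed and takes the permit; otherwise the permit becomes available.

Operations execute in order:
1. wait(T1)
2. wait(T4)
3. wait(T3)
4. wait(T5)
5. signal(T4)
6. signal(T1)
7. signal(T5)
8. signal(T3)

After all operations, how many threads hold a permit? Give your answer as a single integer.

Answer: 0

Derivation:
Step 1: wait(T1) -> count=2 queue=[] holders={T1}
Step 2: wait(T4) -> count=1 queue=[] holders={T1,T4}
Step 3: wait(T3) -> count=0 queue=[] holders={T1,T3,T4}
Step 4: wait(T5) -> count=0 queue=[T5] holders={T1,T3,T4}
Step 5: signal(T4) -> count=0 queue=[] holders={T1,T3,T5}
Step 6: signal(T1) -> count=1 queue=[] holders={T3,T5}
Step 7: signal(T5) -> count=2 queue=[] holders={T3}
Step 8: signal(T3) -> count=3 queue=[] holders={none}
Final holders: {none} -> 0 thread(s)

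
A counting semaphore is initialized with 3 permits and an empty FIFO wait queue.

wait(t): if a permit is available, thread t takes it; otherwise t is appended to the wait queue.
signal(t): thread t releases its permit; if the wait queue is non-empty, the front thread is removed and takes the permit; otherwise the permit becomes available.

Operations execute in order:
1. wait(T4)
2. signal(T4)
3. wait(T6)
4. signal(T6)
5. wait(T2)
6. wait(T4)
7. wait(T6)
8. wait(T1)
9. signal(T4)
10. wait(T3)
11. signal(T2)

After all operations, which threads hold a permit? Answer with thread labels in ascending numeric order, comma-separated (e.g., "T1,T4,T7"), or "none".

Answer: T1,T3,T6

Derivation:
Step 1: wait(T4) -> count=2 queue=[] holders={T4}
Step 2: signal(T4) -> count=3 queue=[] holders={none}
Step 3: wait(T6) -> count=2 queue=[] holders={T6}
Step 4: signal(T6) -> count=3 queue=[] holders={none}
Step 5: wait(T2) -> count=2 queue=[] holders={T2}
Step 6: wait(T4) -> count=1 queue=[] holders={T2,T4}
Step 7: wait(T6) -> count=0 queue=[] holders={T2,T4,T6}
Step 8: wait(T1) -> count=0 queue=[T1] holders={T2,T4,T6}
Step 9: signal(T4) -> count=0 queue=[] holders={T1,T2,T6}
Step 10: wait(T3) -> count=0 queue=[T3] holders={T1,T2,T6}
Step 11: signal(T2) -> count=0 queue=[] holders={T1,T3,T6}
Final holders: T1,T3,T6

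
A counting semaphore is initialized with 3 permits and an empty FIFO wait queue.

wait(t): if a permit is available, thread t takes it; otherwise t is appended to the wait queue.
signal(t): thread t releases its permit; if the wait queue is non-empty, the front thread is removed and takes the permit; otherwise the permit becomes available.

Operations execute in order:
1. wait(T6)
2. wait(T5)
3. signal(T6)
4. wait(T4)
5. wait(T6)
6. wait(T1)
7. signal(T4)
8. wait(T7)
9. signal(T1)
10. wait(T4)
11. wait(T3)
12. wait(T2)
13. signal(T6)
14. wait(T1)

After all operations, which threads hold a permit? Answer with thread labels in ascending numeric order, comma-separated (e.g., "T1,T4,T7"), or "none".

Step 1: wait(T6) -> count=2 queue=[] holders={T6}
Step 2: wait(T5) -> count=1 queue=[] holders={T5,T6}
Step 3: signal(T6) -> count=2 queue=[] holders={T5}
Step 4: wait(T4) -> count=1 queue=[] holders={T4,T5}
Step 5: wait(T6) -> count=0 queue=[] holders={T4,T5,T6}
Step 6: wait(T1) -> count=0 queue=[T1] holders={T4,T5,T6}
Step 7: signal(T4) -> count=0 queue=[] holders={T1,T5,T6}
Step 8: wait(T7) -> count=0 queue=[T7] holders={T1,T5,T6}
Step 9: signal(T1) -> count=0 queue=[] holders={T5,T6,T7}
Step 10: wait(T4) -> count=0 queue=[T4] holders={T5,T6,T7}
Step 11: wait(T3) -> count=0 queue=[T4,T3] holders={T5,T6,T7}
Step 12: wait(T2) -> count=0 queue=[T4,T3,T2] holders={T5,T6,T7}
Step 13: signal(T6) -> count=0 queue=[T3,T2] holders={T4,T5,T7}
Step 14: wait(T1) -> count=0 queue=[T3,T2,T1] holders={T4,T5,T7}
Final holders: T4,T5,T7

Answer: T4,T5,T7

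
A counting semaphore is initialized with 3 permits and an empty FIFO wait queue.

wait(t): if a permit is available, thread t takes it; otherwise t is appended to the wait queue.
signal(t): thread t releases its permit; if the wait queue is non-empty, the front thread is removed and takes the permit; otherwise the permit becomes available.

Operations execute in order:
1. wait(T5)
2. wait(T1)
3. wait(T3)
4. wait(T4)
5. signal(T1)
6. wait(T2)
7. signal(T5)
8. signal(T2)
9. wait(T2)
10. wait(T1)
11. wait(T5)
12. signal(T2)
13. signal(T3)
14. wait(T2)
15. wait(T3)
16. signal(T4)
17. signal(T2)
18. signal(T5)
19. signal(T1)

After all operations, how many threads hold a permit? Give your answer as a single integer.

Step 1: wait(T5) -> count=2 queue=[] holders={T5}
Step 2: wait(T1) -> count=1 queue=[] holders={T1,T5}
Step 3: wait(T3) -> count=0 queue=[] holders={T1,T3,T5}
Step 4: wait(T4) -> count=0 queue=[T4] holders={T1,T3,T5}
Step 5: signal(T1) -> count=0 queue=[] holders={T3,T4,T5}
Step 6: wait(T2) -> count=0 queue=[T2] holders={T3,T4,T5}
Step 7: signal(T5) -> count=0 queue=[] holders={T2,T3,T4}
Step 8: signal(T2) -> count=1 queue=[] holders={T3,T4}
Step 9: wait(T2) -> count=0 queue=[] holders={T2,T3,T4}
Step 10: wait(T1) -> count=0 queue=[T1] holders={T2,T3,T4}
Step 11: wait(T5) -> count=0 queue=[T1,T5] holders={T2,T3,T4}
Step 12: signal(T2) -> count=0 queue=[T5] holders={T1,T3,T4}
Step 13: signal(T3) -> count=0 queue=[] holders={T1,T4,T5}
Step 14: wait(T2) -> count=0 queue=[T2] holders={T1,T4,T5}
Step 15: wait(T3) -> count=0 queue=[T2,T3] holders={T1,T4,T5}
Step 16: signal(T4) -> count=0 queue=[T3] holders={T1,T2,T5}
Step 17: signal(T2) -> count=0 queue=[] holders={T1,T3,T5}
Step 18: signal(T5) -> count=1 queue=[] holders={T1,T3}
Step 19: signal(T1) -> count=2 queue=[] holders={T3}
Final holders: {T3} -> 1 thread(s)

Answer: 1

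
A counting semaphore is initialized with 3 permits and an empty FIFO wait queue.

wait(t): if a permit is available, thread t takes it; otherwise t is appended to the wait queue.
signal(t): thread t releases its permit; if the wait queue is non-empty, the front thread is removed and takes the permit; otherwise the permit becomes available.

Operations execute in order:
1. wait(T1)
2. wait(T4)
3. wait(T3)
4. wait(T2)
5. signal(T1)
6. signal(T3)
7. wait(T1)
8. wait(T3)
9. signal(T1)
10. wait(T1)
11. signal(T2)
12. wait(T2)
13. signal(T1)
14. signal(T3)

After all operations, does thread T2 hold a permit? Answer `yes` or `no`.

Answer: yes

Derivation:
Step 1: wait(T1) -> count=2 queue=[] holders={T1}
Step 2: wait(T4) -> count=1 queue=[] holders={T1,T4}
Step 3: wait(T3) -> count=0 queue=[] holders={T1,T3,T4}
Step 4: wait(T2) -> count=0 queue=[T2] holders={T1,T3,T4}
Step 5: signal(T1) -> count=0 queue=[] holders={T2,T3,T4}
Step 6: signal(T3) -> count=1 queue=[] holders={T2,T4}
Step 7: wait(T1) -> count=0 queue=[] holders={T1,T2,T4}
Step 8: wait(T3) -> count=0 queue=[T3] holders={T1,T2,T4}
Step 9: signal(T1) -> count=0 queue=[] holders={T2,T3,T4}
Step 10: wait(T1) -> count=0 queue=[T1] holders={T2,T3,T4}
Step 11: signal(T2) -> count=0 queue=[] holders={T1,T3,T4}
Step 12: wait(T2) -> count=0 queue=[T2] holders={T1,T3,T4}
Step 13: signal(T1) -> count=0 queue=[] holders={T2,T3,T4}
Step 14: signal(T3) -> count=1 queue=[] holders={T2,T4}
Final holders: {T2,T4} -> T2 in holders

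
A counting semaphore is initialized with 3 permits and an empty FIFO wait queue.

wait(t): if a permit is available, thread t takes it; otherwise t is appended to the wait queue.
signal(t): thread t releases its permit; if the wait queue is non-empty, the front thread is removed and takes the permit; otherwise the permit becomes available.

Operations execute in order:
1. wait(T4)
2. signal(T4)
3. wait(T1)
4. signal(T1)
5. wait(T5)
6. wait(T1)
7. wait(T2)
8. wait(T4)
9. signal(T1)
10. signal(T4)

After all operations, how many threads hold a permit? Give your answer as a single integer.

Step 1: wait(T4) -> count=2 queue=[] holders={T4}
Step 2: signal(T4) -> count=3 queue=[] holders={none}
Step 3: wait(T1) -> count=2 queue=[] holders={T1}
Step 4: signal(T1) -> count=3 queue=[] holders={none}
Step 5: wait(T5) -> count=2 queue=[] holders={T5}
Step 6: wait(T1) -> count=1 queue=[] holders={T1,T5}
Step 7: wait(T2) -> count=0 queue=[] holders={T1,T2,T5}
Step 8: wait(T4) -> count=0 queue=[T4] holders={T1,T2,T5}
Step 9: signal(T1) -> count=0 queue=[] holders={T2,T4,T5}
Step 10: signal(T4) -> count=1 queue=[] holders={T2,T5}
Final holders: {T2,T5} -> 2 thread(s)

Answer: 2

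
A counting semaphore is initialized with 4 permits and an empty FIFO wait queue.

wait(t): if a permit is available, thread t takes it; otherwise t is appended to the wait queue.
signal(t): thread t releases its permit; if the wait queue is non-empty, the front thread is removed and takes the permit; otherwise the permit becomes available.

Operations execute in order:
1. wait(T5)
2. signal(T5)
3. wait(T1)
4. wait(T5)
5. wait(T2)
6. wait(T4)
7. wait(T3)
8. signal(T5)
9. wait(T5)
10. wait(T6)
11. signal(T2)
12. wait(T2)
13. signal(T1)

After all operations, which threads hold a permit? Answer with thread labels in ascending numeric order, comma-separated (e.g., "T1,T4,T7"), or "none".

Step 1: wait(T5) -> count=3 queue=[] holders={T5}
Step 2: signal(T5) -> count=4 queue=[] holders={none}
Step 3: wait(T1) -> count=3 queue=[] holders={T1}
Step 4: wait(T5) -> count=2 queue=[] holders={T1,T5}
Step 5: wait(T2) -> count=1 queue=[] holders={T1,T2,T5}
Step 6: wait(T4) -> count=0 queue=[] holders={T1,T2,T4,T5}
Step 7: wait(T3) -> count=0 queue=[T3] holders={T1,T2,T4,T5}
Step 8: signal(T5) -> count=0 queue=[] holders={T1,T2,T3,T4}
Step 9: wait(T5) -> count=0 queue=[T5] holders={T1,T2,T3,T4}
Step 10: wait(T6) -> count=0 queue=[T5,T6] holders={T1,T2,T3,T4}
Step 11: signal(T2) -> count=0 queue=[T6] holders={T1,T3,T4,T5}
Step 12: wait(T2) -> count=0 queue=[T6,T2] holders={T1,T3,T4,T5}
Step 13: signal(T1) -> count=0 queue=[T2] holders={T3,T4,T5,T6}
Final holders: T3,T4,T5,T6

Answer: T3,T4,T5,T6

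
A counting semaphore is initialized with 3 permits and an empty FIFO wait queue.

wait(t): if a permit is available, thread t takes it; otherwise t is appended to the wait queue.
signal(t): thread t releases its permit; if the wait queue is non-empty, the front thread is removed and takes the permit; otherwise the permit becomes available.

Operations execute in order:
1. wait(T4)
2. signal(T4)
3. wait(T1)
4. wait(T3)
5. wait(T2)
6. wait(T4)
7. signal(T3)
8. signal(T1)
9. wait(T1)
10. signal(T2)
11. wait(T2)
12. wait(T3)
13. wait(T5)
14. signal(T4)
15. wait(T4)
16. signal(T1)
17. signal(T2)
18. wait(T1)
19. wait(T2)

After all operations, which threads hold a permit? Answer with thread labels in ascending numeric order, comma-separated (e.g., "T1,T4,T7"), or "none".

Answer: T3,T4,T5

Derivation:
Step 1: wait(T4) -> count=2 queue=[] holders={T4}
Step 2: signal(T4) -> count=3 queue=[] holders={none}
Step 3: wait(T1) -> count=2 queue=[] holders={T1}
Step 4: wait(T3) -> count=1 queue=[] holders={T1,T3}
Step 5: wait(T2) -> count=0 queue=[] holders={T1,T2,T3}
Step 6: wait(T4) -> count=0 queue=[T4] holders={T1,T2,T3}
Step 7: signal(T3) -> count=0 queue=[] holders={T1,T2,T4}
Step 8: signal(T1) -> count=1 queue=[] holders={T2,T4}
Step 9: wait(T1) -> count=0 queue=[] holders={T1,T2,T4}
Step 10: signal(T2) -> count=1 queue=[] holders={T1,T4}
Step 11: wait(T2) -> count=0 queue=[] holders={T1,T2,T4}
Step 12: wait(T3) -> count=0 queue=[T3] holders={T1,T2,T4}
Step 13: wait(T5) -> count=0 queue=[T3,T5] holders={T1,T2,T4}
Step 14: signal(T4) -> count=0 queue=[T5] holders={T1,T2,T3}
Step 15: wait(T4) -> count=0 queue=[T5,T4] holders={T1,T2,T3}
Step 16: signal(T1) -> count=0 queue=[T4] holders={T2,T3,T5}
Step 17: signal(T2) -> count=0 queue=[] holders={T3,T4,T5}
Step 18: wait(T1) -> count=0 queue=[T1] holders={T3,T4,T5}
Step 19: wait(T2) -> count=0 queue=[T1,T2] holders={T3,T4,T5}
Final holders: T3,T4,T5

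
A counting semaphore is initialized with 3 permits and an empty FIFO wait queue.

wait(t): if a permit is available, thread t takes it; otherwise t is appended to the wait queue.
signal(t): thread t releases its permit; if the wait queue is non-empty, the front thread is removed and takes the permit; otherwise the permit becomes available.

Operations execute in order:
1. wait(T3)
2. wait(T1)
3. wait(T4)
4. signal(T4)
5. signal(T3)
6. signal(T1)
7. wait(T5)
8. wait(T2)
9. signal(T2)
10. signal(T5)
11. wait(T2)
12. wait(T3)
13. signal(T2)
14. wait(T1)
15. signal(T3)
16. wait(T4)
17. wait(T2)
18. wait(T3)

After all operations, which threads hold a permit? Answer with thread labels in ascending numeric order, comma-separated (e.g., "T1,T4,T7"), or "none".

Step 1: wait(T3) -> count=2 queue=[] holders={T3}
Step 2: wait(T1) -> count=1 queue=[] holders={T1,T3}
Step 3: wait(T4) -> count=0 queue=[] holders={T1,T3,T4}
Step 4: signal(T4) -> count=1 queue=[] holders={T1,T3}
Step 5: signal(T3) -> count=2 queue=[] holders={T1}
Step 6: signal(T1) -> count=3 queue=[] holders={none}
Step 7: wait(T5) -> count=2 queue=[] holders={T5}
Step 8: wait(T2) -> count=1 queue=[] holders={T2,T5}
Step 9: signal(T2) -> count=2 queue=[] holders={T5}
Step 10: signal(T5) -> count=3 queue=[] holders={none}
Step 11: wait(T2) -> count=2 queue=[] holders={T2}
Step 12: wait(T3) -> count=1 queue=[] holders={T2,T3}
Step 13: signal(T2) -> count=2 queue=[] holders={T3}
Step 14: wait(T1) -> count=1 queue=[] holders={T1,T3}
Step 15: signal(T3) -> count=2 queue=[] holders={T1}
Step 16: wait(T4) -> count=1 queue=[] holders={T1,T4}
Step 17: wait(T2) -> count=0 queue=[] holders={T1,T2,T4}
Step 18: wait(T3) -> count=0 queue=[T3] holders={T1,T2,T4}
Final holders: T1,T2,T4

Answer: T1,T2,T4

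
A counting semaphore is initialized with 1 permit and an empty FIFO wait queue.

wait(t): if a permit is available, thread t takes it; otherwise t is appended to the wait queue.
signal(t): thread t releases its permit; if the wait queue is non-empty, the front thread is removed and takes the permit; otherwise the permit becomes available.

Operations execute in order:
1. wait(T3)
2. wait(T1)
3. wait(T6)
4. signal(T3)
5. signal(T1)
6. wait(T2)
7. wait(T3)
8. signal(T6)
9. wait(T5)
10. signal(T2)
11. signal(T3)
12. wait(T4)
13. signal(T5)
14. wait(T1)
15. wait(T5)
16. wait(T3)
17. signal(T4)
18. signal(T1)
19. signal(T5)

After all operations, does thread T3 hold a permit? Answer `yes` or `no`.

Answer: yes

Derivation:
Step 1: wait(T3) -> count=0 queue=[] holders={T3}
Step 2: wait(T1) -> count=0 queue=[T1] holders={T3}
Step 3: wait(T6) -> count=0 queue=[T1,T6] holders={T3}
Step 4: signal(T3) -> count=0 queue=[T6] holders={T1}
Step 5: signal(T1) -> count=0 queue=[] holders={T6}
Step 6: wait(T2) -> count=0 queue=[T2] holders={T6}
Step 7: wait(T3) -> count=0 queue=[T2,T3] holders={T6}
Step 8: signal(T6) -> count=0 queue=[T3] holders={T2}
Step 9: wait(T5) -> count=0 queue=[T3,T5] holders={T2}
Step 10: signal(T2) -> count=0 queue=[T5] holders={T3}
Step 11: signal(T3) -> count=0 queue=[] holders={T5}
Step 12: wait(T4) -> count=0 queue=[T4] holders={T5}
Step 13: signal(T5) -> count=0 queue=[] holders={T4}
Step 14: wait(T1) -> count=0 queue=[T1] holders={T4}
Step 15: wait(T5) -> count=0 queue=[T1,T5] holders={T4}
Step 16: wait(T3) -> count=0 queue=[T1,T5,T3] holders={T4}
Step 17: signal(T4) -> count=0 queue=[T5,T3] holders={T1}
Step 18: signal(T1) -> count=0 queue=[T3] holders={T5}
Step 19: signal(T5) -> count=0 queue=[] holders={T3}
Final holders: {T3} -> T3 in holders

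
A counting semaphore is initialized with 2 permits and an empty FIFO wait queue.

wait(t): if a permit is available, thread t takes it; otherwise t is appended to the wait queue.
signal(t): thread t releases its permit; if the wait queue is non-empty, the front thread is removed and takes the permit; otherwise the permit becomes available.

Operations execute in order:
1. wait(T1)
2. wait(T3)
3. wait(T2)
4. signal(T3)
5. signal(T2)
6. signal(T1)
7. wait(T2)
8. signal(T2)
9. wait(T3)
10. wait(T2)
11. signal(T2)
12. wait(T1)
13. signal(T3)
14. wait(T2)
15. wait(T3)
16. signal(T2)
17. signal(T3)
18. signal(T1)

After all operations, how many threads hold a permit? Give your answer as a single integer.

Step 1: wait(T1) -> count=1 queue=[] holders={T1}
Step 2: wait(T3) -> count=0 queue=[] holders={T1,T3}
Step 3: wait(T2) -> count=0 queue=[T2] holders={T1,T3}
Step 4: signal(T3) -> count=0 queue=[] holders={T1,T2}
Step 5: signal(T2) -> count=1 queue=[] holders={T1}
Step 6: signal(T1) -> count=2 queue=[] holders={none}
Step 7: wait(T2) -> count=1 queue=[] holders={T2}
Step 8: signal(T2) -> count=2 queue=[] holders={none}
Step 9: wait(T3) -> count=1 queue=[] holders={T3}
Step 10: wait(T2) -> count=0 queue=[] holders={T2,T3}
Step 11: signal(T2) -> count=1 queue=[] holders={T3}
Step 12: wait(T1) -> count=0 queue=[] holders={T1,T3}
Step 13: signal(T3) -> count=1 queue=[] holders={T1}
Step 14: wait(T2) -> count=0 queue=[] holders={T1,T2}
Step 15: wait(T3) -> count=0 queue=[T3] holders={T1,T2}
Step 16: signal(T2) -> count=0 queue=[] holders={T1,T3}
Step 17: signal(T3) -> count=1 queue=[] holders={T1}
Step 18: signal(T1) -> count=2 queue=[] holders={none}
Final holders: {none} -> 0 thread(s)

Answer: 0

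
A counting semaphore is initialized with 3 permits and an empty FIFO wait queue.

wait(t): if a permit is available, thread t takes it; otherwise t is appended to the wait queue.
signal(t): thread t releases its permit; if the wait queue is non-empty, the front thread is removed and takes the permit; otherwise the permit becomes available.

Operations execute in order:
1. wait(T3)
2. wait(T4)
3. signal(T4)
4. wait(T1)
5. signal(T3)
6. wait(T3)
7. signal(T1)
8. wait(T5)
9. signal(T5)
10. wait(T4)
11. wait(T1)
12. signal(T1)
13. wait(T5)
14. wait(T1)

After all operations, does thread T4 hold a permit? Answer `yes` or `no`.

Step 1: wait(T3) -> count=2 queue=[] holders={T3}
Step 2: wait(T4) -> count=1 queue=[] holders={T3,T4}
Step 3: signal(T4) -> count=2 queue=[] holders={T3}
Step 4: wait(T1) -> count=1 queue=[] holders={T1,T3}
Step 5: signal(T3) -> count=2 queue=[] holders={T1}
Step 6: wait(T3) -> count=1 queue=[] holders={T1,T3}
Step 7: signal(T1) -> count=2 queue=[] holders={T3}
Step 8: wait(T5) -> count=1 queue=[] holders={T3,T5}
Step 9: signal(T5) -> count=2 queue=[] holders={T3}
Step 10: wait(T4) -> count=1 queue=[] holders={T3,T4}
Step 11: wait(T1) -> count=0 queue=[] holders={T1,T3,T4}
Step 12: signal(T1) -> count=1 queue=[] holders={T3,T4}
Step 13: wait(T5) -> count=0 queue=[] holders={T3,T4,T5}
Step 14: wait(T1) -> count=0 queue=[T1] holders={T3,T4,T5}
Final holders: {T3,T4,T5} -> T4 in holders

Answer: yes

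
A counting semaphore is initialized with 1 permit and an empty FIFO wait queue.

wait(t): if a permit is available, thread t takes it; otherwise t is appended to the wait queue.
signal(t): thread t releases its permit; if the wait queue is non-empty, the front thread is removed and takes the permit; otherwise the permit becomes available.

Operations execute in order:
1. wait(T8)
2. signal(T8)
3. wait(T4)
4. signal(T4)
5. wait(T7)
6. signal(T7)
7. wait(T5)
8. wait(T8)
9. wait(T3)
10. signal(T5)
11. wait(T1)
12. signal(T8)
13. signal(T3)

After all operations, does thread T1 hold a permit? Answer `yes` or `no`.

Step 1: wait(T8) -> count=0 queue=[] holders={T8}
Step 2: signal(T8) -> count=1 queue=[] holders={none}
Step 3: wait(T4) -> count=0 queue=[] holders={T4}
Step 4: signal(T4) -> count=1 queue=[] holders={none}
Step 5: wait(T7) -> count=0 queue=[] holders={T7}
Step 6: signal(T7) -> count=1 queue=[] holders={none}
Step 7: wait(T5) -> count=0 queue=[] holders={T5}
Step 8: wait(T8) -> count=0 queue=[T8] holders={T5}
Step 9: wait(T3) -> count=0 queue=[T8,T3] holders={T5}
Step 10: signal(T5) -> count=0 queue=[T3] holders={T8}
Step 11: wait(T1) -> count=0 queue=[T3,T1] holders={T8}
Step 12: signal(T8) -> count=0 queue=[T1] holders={T3}
Step 13: signal(T3) -> count=0 queue=[] holders={T1}
Final holders: {T1} -> T1 in holders

Answer: yes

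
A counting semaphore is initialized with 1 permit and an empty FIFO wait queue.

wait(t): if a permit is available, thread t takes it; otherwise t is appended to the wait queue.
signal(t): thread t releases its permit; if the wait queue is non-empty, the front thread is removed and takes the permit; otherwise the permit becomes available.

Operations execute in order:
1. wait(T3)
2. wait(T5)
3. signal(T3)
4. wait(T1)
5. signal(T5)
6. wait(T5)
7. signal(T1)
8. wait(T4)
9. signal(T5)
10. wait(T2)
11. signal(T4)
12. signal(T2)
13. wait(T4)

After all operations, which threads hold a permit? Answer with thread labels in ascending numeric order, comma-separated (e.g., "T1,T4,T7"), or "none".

Step 1: wait(T3) -> count=0 queue=[] holders={T3}
Step 2: wait(T5) -> count=0 queue=[T5] holders={T3}
Step 3: signal(T3) -> count=0 queue=[] holders={T5}
Step 4: wait(T1) -> count=0 queue=[T1] holders={T5}
Step 5: signal(T5) -> count=0 queue=[] holders={T1}
Step 6: wait(T5) -> count=0 queue=[T5] holders={T1}
Step 7: signal(T1) -> count=0 queue=[] holders={T5}
Step 8: wait(T4) -> count=0 queue=[T4] holders={T5}
Step 9: signal(T5) -> count=0 queue=[] holders={T4}
Step 10: wait(T2) -> count=0 queue=[T2] holders={T4}
Step 11: signal(T4) -> count=0 queue=[] holders={T2}
Step 12: signal(T2) -> count=1 queue=[] holders={none}
Step 13: wait(T4) -> count=0 queue=[] holders={T4}
Final holders: T4

Answer: T4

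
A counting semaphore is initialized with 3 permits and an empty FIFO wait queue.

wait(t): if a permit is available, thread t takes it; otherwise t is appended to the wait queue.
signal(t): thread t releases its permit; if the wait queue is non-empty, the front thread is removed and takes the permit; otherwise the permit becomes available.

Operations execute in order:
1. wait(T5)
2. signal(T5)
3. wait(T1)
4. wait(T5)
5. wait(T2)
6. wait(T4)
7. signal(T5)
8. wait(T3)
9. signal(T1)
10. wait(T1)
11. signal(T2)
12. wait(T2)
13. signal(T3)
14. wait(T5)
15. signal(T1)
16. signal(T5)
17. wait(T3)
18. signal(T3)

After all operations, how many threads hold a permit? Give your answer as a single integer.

Answer: 2

Derivation:
Step 1: wait(T5) -> count=2 queue=[] holders={T5}
Step 2: signal(T5) -> count=3 queue=[] holders={none}
Step 3: wait(T1) -> count=2 queue=[] holders={T1}
Step 4: wait(T5) -> count=1 queue=[] holders={T1,T5}
Step 5: wait(T2) -> count=0 queue=[] holders={T1,T2,T5}
Step 6: wait(T4) -> count=0 queue=[T4] holders={T1,T2,T5}
Step 7: signal(T5) -> count=0 queue=[] holders={T1,T2,T4}
Step 8: wait(T3) -> count=0 queue=[T3] holders={T1,T2,T4}
Step 9: signal(T1) -> count=0 queue=[] holders={T2,T3,T4}
Step 10: wait(T1) -> count=0 queue=[T1] holders={T2,T3,T4}
Step 11: signal(T2) -> count=0 queue=[] holders={T1,T3,T4}
Step 12: wait(T2) -> count=0 queue=[T2] holders={T1,T3,T4}
Step 13: signal(T3) -> count=0 queue=[] holders={T1,T2,T4}
Step 14: wait(T5) -> count=0 queue=[T5] holders={T1,T2,T4}
Step 15: signal(T1) -> count=0 queue=[] holders={T2,T4,T5}
Step 16: signal(T5) -> count=1 queue=[] holders={T2,T4}
Step 17: wait(T3) -> count=0 queue=[] holders={T2,T3,T4}
Step 18: signal(T3) -> count=1 queue=[] holders={T2,T4}
Final holders: {T2,T4} -> 2 thread(s)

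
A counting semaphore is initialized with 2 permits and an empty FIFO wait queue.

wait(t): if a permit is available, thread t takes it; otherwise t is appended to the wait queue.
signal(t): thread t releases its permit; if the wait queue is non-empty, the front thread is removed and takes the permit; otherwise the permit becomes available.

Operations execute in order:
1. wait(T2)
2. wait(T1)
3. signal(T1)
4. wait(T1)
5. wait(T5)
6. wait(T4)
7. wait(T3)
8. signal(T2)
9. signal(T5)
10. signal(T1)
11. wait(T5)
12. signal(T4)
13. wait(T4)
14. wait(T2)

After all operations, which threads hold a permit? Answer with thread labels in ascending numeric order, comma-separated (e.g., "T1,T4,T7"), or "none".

Step 1: wait(T2) -> count=1 queue=[] holders={T2}
Step 2: wait(T1) -> count=0 queue=[] holders={T1,T2}
Step 3: signal(T1) -> count=1 queue=[] holders={T2}
Step 4: wait(T1) -> count=0 queue=[] holders={T1,T2}
Step 5: wait(T5) -> count=0 queue=[T5] holders={T1,T2}
Step 6: wait(T4) -> count=0 queue=[T5,T4] holders={T1,T2}
Step 7: wait(T3) -> count=0 queue=[T5,T4,T3] holders={T1,T2}
Step 8: signal(T2) -> count=0 queue=[T4,T3] holders={T1,T5}
Step 9: signal(T5) -> count=0 queue=[T3] holders={T1,T4}
Step 10: signal(T1) -> count=0 queue=[] holders={T3,T4}
Step 11: wait(T5) -> count=0 queue=[T5] holders={T3,T4}
Step 12: signal(T4) -> count=0 queue=[] holders={T3,T5}
Step 13: wait(T4) -> count=0 queue=[T4] holders={T3,T5}
Step 14: wait(T2) -> count=0 queue=[T4,T2] holders={T3,T5}
Final holders: T3,T5

Answer: T3,T5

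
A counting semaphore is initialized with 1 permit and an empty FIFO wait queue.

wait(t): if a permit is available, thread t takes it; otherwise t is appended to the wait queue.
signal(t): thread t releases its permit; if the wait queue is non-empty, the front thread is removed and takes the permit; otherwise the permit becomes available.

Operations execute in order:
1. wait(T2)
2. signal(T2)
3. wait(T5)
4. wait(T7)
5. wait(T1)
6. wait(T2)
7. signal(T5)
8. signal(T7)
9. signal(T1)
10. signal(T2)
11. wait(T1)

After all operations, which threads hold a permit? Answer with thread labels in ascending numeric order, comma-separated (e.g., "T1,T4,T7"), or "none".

Step 1: wait(T2) -> count=0 queue=[] holders={T2}
Step 2: signal(T2) -> count=1 queue=[] holders={none}
Step 3: wait(T5) -> count=0 queue=[] holders={T5}
Step 4: wait(T7) -> count=0 queue=[T7] holders={T5}
Step 5: wait(T1) -> count=0 queue=[T7,T1] holders={T5}
Step 6: wait(T2) -> count=0 queue=[T7,T1,T2] holders={T5}
Step 7: signal(T5) -> count=0 queue=[T1,T2] holders={T7}
Step 8: signal(T7) -> count=0 queue=[T2] holders={T1}
Step 9: signal(T1) -> count=0 queue=[] holders={T2}
Step 10: signal(T2) -> count=1 queue=[] holders={none}
Step 11: wait(T1) -> count=0 queue=[] holders={T1}
Final holders: T1

Answer: T1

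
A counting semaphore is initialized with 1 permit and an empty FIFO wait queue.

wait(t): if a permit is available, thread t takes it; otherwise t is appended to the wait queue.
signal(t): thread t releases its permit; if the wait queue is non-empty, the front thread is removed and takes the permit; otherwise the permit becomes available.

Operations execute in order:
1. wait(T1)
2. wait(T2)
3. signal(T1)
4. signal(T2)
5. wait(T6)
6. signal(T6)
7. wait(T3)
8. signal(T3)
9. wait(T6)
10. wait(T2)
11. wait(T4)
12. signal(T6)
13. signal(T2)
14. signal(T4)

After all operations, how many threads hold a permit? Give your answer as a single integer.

Answer: 0

Derivation:
Step 1: wait(T1) -> count=0 queue=[] holders={T1}
Step 2: wait(T2) -> count=0 queue=[T2] holders={T1}
Step 3: signal(T1) -> count=0 queue=[] holders={T2}
Step 4: signal(T2) -> count=1 queue=[] holders={none}
Step 5: wait(T6) -> count=0 queue=[] holders={T6}
Step 6: signal(T6) -> count=1 queue=[] holders={none}
Step 7: wait(T3) -> count=0 queue=[] holders={T3}
Step 8: signal(T3) -> count=1 queue=[] holders={none}
Step 9: wait(T6) -> count=0 queue=[] holders={T6}
Step 10: wait(T2) -> count=0 queue=[T2] holders={T6}
Step 11: wait(T4) -> count=0 queue=[T2,T4] holders={T6}
Step 12: signal(T6) -> count=0 queue=[T4] holders={T2}
Step 13: signal(T2) -> count=0 queue=[] holders={T4}
Step 14: signal(T4) -> count=1 queue=[] holders={none}
Final holders: {none} -> 0 thread(s)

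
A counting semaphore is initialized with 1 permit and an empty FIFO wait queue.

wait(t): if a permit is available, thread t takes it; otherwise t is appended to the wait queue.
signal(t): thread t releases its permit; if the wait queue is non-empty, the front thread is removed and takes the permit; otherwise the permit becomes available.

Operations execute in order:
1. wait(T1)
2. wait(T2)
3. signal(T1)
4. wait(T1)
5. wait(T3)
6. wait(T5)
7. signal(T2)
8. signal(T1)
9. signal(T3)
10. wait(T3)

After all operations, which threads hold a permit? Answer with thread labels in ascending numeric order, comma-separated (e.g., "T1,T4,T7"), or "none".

Step 1: wait(T1) -> count=0 queue=[] holders={T1}
Step 2: wait(T2) -> count=0 queue=[T2] holders={T1}
Step 3: signal(T1) -> count=0 queue=[] holders={T2}
Step 4: wait(T1) -> count=0 queue=[T1] holders={T2}
Step 5: wait(T3) -> count=0 queue=[T1,T3] holders={T2}
Step 6: wait(T5) -> count=0 queue=[T1,T3,T5] holders={T2}
Step 7: signal(T2) -> count=0 queue=[T3,T5] holders={T1}
Step 8: signal(T1) -> count=0 queue=[T5] holders={T3}
Step 9: signal(T3) -> count=0 queue=[] holders={T5}
Step 10: wait(T3) -> count=0 queue=[T3] holders={T5}
Final holders: T5

Answer: T5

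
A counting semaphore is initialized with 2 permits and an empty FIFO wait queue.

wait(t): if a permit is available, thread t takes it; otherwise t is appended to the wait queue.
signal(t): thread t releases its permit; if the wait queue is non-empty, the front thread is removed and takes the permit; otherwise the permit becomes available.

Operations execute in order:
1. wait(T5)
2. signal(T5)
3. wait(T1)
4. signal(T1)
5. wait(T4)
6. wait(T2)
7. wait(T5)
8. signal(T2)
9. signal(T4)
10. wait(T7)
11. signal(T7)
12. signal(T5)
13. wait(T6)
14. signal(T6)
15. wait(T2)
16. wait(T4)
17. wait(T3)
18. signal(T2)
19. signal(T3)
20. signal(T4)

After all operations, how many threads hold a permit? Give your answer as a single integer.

Answer: 0

Derivation:
Step 1: wait(T5) -> count=1 queue=[] holders={T5}
Step 2: signal(T5) -> count=2 queue=[] holders={none}
Step 3: wait(T1) -> count=1 queue=[] holders={T1}
Step 4: signal(T1) -> count=2 queue=[] holders={none}
Step 5: wait(T4) -> count=1 queue=[] holders={T4}
Step 6: wait(T2) -> count=0 queue=[] holders={T2,T4}
Step 7: wait(T5) -> count=0 queue=[T5] holders={T2,T4}
Step 8: signal(T2) -> count=0 queue=[] holders={T4,T5}
Step 9: signal(T4) -> count=1 queue=[] holders={T5}
Step 10: wait(T7) -> count=0 queue=[] holders={T5,T7}
Step 11: signal(T7) -> count=1 queue=[] holders={T5}
Step 12: signal(T5) -> count=2 queue=[] holders={none}
Step 13: wait(T6) -> count=1 queue=[] holders={T6}
Step 14: signal(T6) -> count=2 queue=[] holders={none}
Step 15: wait(T2) -> count=1 queue=[] holders={T2}
Step 16: wait(T4) -> count=0 queue=[] holders={T2,T4}
Step 17: wait(T3) -> count=0 queue=[T3] holders={T2,T4}
Step 18: signal(T2) -> count=0 queue=[] holders={T3,T4}
Step 19: signal(T3) -> count=1 queue=[] holders={T4}
Step 20: signal(T4) -> count=2 queue=[] holders={none}
Final holders: {none} -> 0 thread(s)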